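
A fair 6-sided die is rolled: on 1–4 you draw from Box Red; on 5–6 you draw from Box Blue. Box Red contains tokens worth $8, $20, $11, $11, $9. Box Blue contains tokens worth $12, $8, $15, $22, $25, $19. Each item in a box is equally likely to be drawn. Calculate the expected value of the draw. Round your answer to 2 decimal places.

$13.48

E[X | Box Red] = (8 + 20 + 11 + 11 + 9)/5 = 59/5
E[X | Box Blue] = (12 + 8 + 15 + 22 + 25 + 19)/6 = 101/6
E[X] = (2/3)·59/5 + (1/3)·101/6 = 1213/90 ≈ 13.48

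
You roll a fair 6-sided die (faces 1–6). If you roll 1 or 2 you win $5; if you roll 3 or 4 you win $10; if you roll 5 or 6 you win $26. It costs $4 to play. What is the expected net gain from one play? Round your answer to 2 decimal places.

$9.67

E[payout] = (1/3)·5 + (1/3)·10 + (1/3)·26 = 41/3
Expected profit = 41/3 − 4 = 29/3 ≈ $9.67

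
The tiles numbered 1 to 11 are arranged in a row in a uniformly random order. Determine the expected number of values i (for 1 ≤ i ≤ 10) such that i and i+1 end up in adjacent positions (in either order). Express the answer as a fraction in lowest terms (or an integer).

For each i ∈ {1,…,10}, let Xᵢ = 1 if i and i+1 are adjacent. P(Xᵢ=1) = 2·(11−1)!/11! = 2/11.
By linearity, E[ΣXᵢ] = (10)·(2/11) = 20/11.

20/11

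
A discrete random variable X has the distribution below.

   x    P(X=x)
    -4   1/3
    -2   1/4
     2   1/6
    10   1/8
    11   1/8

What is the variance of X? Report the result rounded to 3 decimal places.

E[X] = (1/3)·(-4) + (1/4)·(-2) + (1/6)·2 + (1/8)·10 + (1/8)·11 = 9/8
E[X²] = (1/3)·16 + (1/4)·4 + (1/6)·4 + (1/8)·100 + (1/8)·121 = 277/8
Var(X) = 277/8 − (9/8)² = 2135/64 ≈ 33.359

33.359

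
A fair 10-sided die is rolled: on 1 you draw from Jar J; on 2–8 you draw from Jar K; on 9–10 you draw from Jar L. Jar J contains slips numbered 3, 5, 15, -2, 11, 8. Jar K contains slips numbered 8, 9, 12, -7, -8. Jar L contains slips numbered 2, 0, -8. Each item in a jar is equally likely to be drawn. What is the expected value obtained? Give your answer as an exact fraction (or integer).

E[X | Jar J] = (3 + 5 + 15 − 2 + 11 + 8)/6 = 20/3
E[X | Jar K] = (8 + 9 + 12 − 7 − 8)/5 = 14/5
E[X | Jar L] = (2 + 0 − 8)/3 = -2
E[X] = (1/10)·20/3 + (7/10)·14/5 + (1/5)·(-2) = 167/75

167/75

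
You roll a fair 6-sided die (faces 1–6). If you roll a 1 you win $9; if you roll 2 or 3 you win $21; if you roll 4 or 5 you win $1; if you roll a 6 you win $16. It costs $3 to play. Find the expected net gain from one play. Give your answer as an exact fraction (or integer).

17/2 dollars

E[payout] = (1/3)·1 + (1/6)·9 + (1/6)·16 + (1/3)·21 = 23/2
Expected profit = 23/2 − 3 = 17/2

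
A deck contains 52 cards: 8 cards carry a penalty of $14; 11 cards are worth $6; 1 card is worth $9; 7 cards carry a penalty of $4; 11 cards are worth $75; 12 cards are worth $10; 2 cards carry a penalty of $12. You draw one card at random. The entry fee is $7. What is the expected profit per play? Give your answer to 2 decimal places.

$9.46

E[payout] = (8/52)·(-14) + (11/52)·6 + (1/52)·9 + (7/52)·(-4) + (11/52)·75 + (12/52)·10 + (2/52)·(-12) = 214/13
Expected profit = 214/13 − 7 = 123/13 ≈ $9.46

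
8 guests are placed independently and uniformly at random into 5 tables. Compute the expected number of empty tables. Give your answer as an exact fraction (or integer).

Let Xⱼ=1 if table j is empty. P(Xⱼ=1) = ((5-1)/5)^8 = 65536/390625.
By linearity, E[#empty] = 5·65536/390625 = 65536/78125.

65536/78125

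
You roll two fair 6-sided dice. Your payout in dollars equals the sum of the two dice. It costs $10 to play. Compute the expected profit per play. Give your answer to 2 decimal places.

-$3.00

Distribution of the sum of the two dice: 2 w.p. 1/36, 3 w.p. 1/18, 4 w.p. 1/12, 5 w.p. 1/9, 6 w.p. 5/36, 7 w.p. 1/6, …
E[payout] = (1/36)·2 + (1/18)·3 + (1/12)·4 + (1/9)·5 + (5/36)·6 + (1/6)·7 + (5/36)·8 + (1/9)·9 + (1/12)·10 + (1/18)·11 + (1/36)·12 = 7
Expected profit = 7 − 10 = -3 ≈ -$3.00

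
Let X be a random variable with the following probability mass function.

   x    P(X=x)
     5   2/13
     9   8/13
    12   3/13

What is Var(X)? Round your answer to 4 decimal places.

4.5325

E[X] = (2/13)·5 + (8/13)·9 + (3/13)·12 = 118/13
E[X²] = (2/13)·25 + (8/13)·81 + (3/13)·144 = 1130/13
Var(X) = 1130/13 − (118/13)² = 766/169 ≈ 4.5325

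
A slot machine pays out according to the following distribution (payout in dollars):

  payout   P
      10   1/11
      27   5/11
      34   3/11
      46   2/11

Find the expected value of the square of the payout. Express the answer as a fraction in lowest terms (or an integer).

E[X²] = (1/11)·100 + (5/11)·729 + (3/11)·1156 + (2/11)·2116
     = 11445/11

11445/11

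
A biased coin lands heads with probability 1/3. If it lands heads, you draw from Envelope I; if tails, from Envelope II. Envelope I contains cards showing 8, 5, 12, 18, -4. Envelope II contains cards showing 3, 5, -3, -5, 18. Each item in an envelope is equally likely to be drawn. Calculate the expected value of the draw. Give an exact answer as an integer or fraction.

E[X | Envelope I] = (8 + 5 + 12 + 18 − 4)/5 = 39/5
E[X | Envelope II] = (3 + 5 − 3 − 5 + 18)/5 = 18/5
E[X] = (1/3)·39/5 + (2/3)·18/5 = 5

5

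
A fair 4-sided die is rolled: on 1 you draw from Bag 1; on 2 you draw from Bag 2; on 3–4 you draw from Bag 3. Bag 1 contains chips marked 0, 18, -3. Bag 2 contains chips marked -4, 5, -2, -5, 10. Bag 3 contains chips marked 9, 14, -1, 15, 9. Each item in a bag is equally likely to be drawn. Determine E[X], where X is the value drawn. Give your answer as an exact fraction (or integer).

121/20

E[X | Bag 1] = (0 + 18 − 3)/3 = 5
E[X | Bag 2] = (-4 + 5 − 2 − 5 + 10)/5 = 4/5
E[X | Bag 3] = (9 + 14 − 1 + 15 + 9)/5 = 46/5
E[X] = (1/4)·5 + (1/4)·4/5 + (1/2)·46/5 = 121/20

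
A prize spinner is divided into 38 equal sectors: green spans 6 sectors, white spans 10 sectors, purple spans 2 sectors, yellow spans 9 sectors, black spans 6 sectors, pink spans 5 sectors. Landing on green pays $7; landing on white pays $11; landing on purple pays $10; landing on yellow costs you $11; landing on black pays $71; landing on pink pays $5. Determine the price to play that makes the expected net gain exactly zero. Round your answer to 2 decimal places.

E[payout] = (6/38)·7 + (10/38)·11 + (2/38)·10 + (9/38)·(-11) + (6/38)·71 + (5/38)·5 = 262/19
Fair fee = E[payout] = 262/19 ≈ $13.79

$13.79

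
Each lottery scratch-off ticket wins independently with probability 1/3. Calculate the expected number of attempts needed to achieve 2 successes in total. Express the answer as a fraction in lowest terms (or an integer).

By linearity (sum of 2 independent geometric waits), E[trials] = 2/p = 2/(1/3) = 6.

6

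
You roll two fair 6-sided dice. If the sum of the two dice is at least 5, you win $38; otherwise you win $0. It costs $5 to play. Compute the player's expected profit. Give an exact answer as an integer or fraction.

E[payout] = (1/6)·0 + (5/6)·38 = 95/3
Expected profit = 95/3 − 5 = 80/3

80/3 dollars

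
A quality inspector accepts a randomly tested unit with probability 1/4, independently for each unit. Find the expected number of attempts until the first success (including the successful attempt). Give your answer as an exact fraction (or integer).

For a geometric distribution, E[trials] = 1/p = 1/(1/4) = 4.

4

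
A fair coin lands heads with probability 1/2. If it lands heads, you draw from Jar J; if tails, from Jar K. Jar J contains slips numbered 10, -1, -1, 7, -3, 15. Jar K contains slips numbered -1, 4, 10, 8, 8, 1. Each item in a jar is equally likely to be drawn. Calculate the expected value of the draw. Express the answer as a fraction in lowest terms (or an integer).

E[X | Jar J] = (10 − 1 − 1 + 7 − 3 + 15)/6 = 9/2
E[X | Jar K] = (-1 + 4 + 10 + 8 + 8 + 1)/6 = 5
E[X] = (1/2)·9/2 + (1/2)·5 = 19/4

19/4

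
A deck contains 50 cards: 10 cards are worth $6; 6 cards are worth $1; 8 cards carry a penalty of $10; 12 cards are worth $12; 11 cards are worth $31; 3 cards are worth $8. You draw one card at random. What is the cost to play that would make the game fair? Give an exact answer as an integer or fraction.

E[payout] = (10/50)·6 + (6/50)·1 + (8/50)·(-10) + (12/50)·12 + (11/50)·31 + (3/50)·8 = 99/10
Fair fee = E[payout] = 99/10

99/10 dollars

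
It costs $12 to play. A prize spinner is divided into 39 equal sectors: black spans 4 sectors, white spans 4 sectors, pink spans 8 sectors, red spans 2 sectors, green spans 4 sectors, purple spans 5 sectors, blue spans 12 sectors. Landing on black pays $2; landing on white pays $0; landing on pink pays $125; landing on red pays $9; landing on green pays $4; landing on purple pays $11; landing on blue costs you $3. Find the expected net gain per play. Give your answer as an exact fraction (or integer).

E[payout] = (4/39)·2 + (4/39)·0 + (8/39)·125 + (2/39)·9 + (4/39)·4 + (5/39)·11 + (12/39)·(-3) = 1061/39
Expected profit = 1061/39 − 12 = 593/39

593/39 dollars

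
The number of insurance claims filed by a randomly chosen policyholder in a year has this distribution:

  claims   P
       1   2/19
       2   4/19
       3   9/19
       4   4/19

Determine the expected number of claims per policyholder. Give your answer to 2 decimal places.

2.79

E[X] = (2/19)·1 + (4/19)·2 + (9/19)·3 + (4/19)·4
     = 53/19 ≈ 2.79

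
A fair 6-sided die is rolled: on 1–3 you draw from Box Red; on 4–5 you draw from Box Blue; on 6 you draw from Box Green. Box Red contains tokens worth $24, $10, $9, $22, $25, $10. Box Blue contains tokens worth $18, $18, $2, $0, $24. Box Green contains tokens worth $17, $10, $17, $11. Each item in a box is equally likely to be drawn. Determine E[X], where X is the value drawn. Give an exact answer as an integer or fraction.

1771/120 dollars

E[X | Box Red] = (24 + 10 + 9 + 22 + 25 + 10)/6 = 50/3
E[X | Box Blue] = (18 + 18 + 2 + 0 + 24)/5 = 62/5
E[X | Box Green] = (17 + 10 + 17 + 11)/4 = 55/4
E[X] = (1/2)·50/3 + (1/3)·62/5 + (1/6)·55/4 = 1771/120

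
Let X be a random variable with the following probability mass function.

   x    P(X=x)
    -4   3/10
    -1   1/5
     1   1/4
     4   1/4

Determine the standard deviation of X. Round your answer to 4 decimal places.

E[X] = -3/20, E[X²] = 37/4
Var(X) = E[X²] − (E[X])² = 37/4 − 9/400 = 3691/400
SD(X) = √(3691/400) ≈ 3.0377

3.0377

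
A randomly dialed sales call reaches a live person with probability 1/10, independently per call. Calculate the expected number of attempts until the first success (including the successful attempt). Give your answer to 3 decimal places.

For a geometric distribution, E[trials] = 1/p = 1/(1/10) = 10.
≈ 10.000

10.000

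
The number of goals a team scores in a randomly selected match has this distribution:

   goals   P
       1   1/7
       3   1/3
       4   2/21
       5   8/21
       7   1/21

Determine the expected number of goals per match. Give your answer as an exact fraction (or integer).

E[X] = (1/7)·1 + (1/3)·3 + (2/21)·4 + (8/21)·5 + (1/21)·7
     = 79/21

79/21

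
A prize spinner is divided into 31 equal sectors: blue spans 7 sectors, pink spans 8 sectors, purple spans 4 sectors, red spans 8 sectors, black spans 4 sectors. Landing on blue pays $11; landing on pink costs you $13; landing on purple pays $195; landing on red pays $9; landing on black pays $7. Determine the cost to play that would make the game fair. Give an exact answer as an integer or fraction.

853/31 dollars

E[payout] = (7/31)·11 + (8/31)·(-13) + (4/31)·195 + (8/31)·9 + (4/31)·7 = 853/31
Fair fee = E[payout] = 853/31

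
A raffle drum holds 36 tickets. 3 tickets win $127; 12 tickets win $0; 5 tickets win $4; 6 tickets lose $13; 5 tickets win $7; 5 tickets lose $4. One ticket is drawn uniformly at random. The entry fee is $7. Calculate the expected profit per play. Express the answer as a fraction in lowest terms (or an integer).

43/18 dollars

E[payout] = (3/36)·127 + (12/36)·0 + (5/36)·4 + (6/36)·(-13) + (5/36)·7 + (5/36)·(-4) = 169/18
Expected profit = 169/18 − 7 = 43/18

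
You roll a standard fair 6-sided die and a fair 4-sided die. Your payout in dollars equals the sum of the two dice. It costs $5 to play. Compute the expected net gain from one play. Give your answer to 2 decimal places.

$1.00

Distribution of the sum of the two dice: 2 w.p. 1/24, 3 w.p. 1/12, 4 w.p. 1/8, 5 w.p. 1/6, 6 w.p. 1/6, 7 w.p. 1/6, …
E[payout] = (1/24)·2 + (1/12)·3 + (1/8)·4 + (1/6)·5 + (1/6)·6 + (1/6)·7 + (1/8)·8 + (1/12)·9 + (1/24)·10 = 6
Expected profit = 6 − 5 = 1 ≈ $1.00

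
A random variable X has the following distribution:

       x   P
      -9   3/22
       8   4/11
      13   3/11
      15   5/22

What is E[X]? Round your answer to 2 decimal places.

8.64

E[X] = (3/22)·(-9) + (4/11)·8 + (3/11)·13 + (5/22)·15
     = 95/11 ≈ 8.64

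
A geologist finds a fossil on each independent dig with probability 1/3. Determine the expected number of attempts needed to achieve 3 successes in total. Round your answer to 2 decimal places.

9.00

By linearity (sum of 3 independent geometric waits), E[trials] = 3/p = 3/(1/3) = 9.
≈ 9.00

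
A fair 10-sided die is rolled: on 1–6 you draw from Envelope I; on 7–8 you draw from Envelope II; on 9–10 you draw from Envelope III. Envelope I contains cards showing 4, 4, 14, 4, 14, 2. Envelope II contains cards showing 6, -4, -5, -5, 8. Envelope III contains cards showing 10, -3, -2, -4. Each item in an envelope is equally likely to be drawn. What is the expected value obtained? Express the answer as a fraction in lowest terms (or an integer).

17/4

E[X | Envelope I] = (4 + 4 + 14 + 4 + 14 + 2)/6 = 7
E[X | Envelope II] = (6 − 4 − 5 − 5 + 8)/5 = 0
E[X | Envelope III] = (10 − 3 − 2 − 4)/4 = 1/4
E[X] = (3/5)·7 + (1/5)·0 + (1/5)·1/4 = 17/4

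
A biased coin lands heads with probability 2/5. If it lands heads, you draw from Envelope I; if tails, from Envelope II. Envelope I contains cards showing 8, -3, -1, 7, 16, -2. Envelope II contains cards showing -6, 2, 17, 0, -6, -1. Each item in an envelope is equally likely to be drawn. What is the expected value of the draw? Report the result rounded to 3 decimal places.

E[X | Envelope I] = (8 − 3 − 1 + 7 + 16 − 2)/6 = 25/6
E[X | Envelope II] = (-6 + 2 + 17 + 0 − 6 − 1)/6 = 1
E[X] = (2/5)·25/6 + (3/5)·1 = 34/15 ≈ 2.267

2.267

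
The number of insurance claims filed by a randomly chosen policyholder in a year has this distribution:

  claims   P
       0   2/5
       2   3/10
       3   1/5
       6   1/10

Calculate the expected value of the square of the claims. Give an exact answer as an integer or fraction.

E[X²] = (2/5)·0 + (3/10)·4 + (1/5)·9 + (1/10)·36
     = 33/5

33/5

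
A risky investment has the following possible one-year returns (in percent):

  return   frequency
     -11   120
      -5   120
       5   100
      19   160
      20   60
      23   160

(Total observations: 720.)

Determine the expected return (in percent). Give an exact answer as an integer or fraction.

Total = 720, so P(return=-11) = 120/720, etc.
E[X] = (1/6)·(-11) + (1/6)·(-5) + (5/36)·5 + (2/9)·19 + (1/12)·20 + (2/9)·23
     = 325/36

325/36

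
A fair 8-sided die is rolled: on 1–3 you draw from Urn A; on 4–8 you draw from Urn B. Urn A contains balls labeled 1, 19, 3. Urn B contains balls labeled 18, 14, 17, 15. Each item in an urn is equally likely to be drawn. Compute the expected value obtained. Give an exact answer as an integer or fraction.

103/8

E[X | Urn A] = (1 + 19 + 3)/3 = 23/3
E[X | Urn B] = (18 + 14 + 17 + 15)/4 = 16
E[X] = (3/8)·23/3 + (5/8)·16 = 103/8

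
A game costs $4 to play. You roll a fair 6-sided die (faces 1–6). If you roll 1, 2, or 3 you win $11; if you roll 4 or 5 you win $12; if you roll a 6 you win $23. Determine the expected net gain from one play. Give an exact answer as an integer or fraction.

28/3 dollars

E[payout] = (1/2)·11 + (1/3)·12 + (1/6)·23 = 40/3
Expected profit = 40/3 − 4 = 28/3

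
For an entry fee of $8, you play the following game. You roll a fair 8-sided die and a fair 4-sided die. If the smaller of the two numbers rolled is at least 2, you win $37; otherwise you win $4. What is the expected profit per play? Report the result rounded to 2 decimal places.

E[payout] = (11/32)·4 + (21/32)·37 = 821/32
Expected profit = 821/32 − 8 = 565/32 ≈ $17.66

$17.66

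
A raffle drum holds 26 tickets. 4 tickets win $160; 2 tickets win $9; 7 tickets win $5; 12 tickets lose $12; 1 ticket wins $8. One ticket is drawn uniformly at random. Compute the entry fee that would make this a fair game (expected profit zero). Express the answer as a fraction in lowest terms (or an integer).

557/26 dollars

E[payout] = (4/26)·160 + (2/26)·9 + (7/26)·5 + (12/26)·(-12) + (1/26)·8 = 557/26
Fair fee = E[payout] = 557/26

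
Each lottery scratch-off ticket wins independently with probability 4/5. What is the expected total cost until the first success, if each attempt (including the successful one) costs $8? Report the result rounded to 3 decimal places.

$10.000

E[#attempts] = 1/p = 5/4; E[cost] = 8·5/4 = 10.
≈ 10.000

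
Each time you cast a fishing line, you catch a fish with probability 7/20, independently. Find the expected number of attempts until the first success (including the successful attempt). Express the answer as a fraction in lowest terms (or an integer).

20/7

For a geometric distribution, E[trials] = 1/p = 1/(7/20) = 20/7.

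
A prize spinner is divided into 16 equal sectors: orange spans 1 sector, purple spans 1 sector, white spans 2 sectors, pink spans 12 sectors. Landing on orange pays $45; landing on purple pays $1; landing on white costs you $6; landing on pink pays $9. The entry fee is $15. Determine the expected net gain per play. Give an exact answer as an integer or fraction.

E[payout] = (1/16)·45 + (1/16)·1 + (2/16)·(-6) + (12/16)·9 = 71/8
Expected profit = 71/8 − 15 = -49/8

-49/8 dollars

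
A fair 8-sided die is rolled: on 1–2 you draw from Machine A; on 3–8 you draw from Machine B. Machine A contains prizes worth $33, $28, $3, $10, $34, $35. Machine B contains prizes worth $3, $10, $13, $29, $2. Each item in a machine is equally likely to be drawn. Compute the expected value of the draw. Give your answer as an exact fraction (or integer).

1741/120 dollars

E[X | Machine A] = (33 + 28 + 3 + 10 + 34 + 35)/6 = 143/6
E[X | Machine B] = (3 + 10 + 13 + 29 + 2)/5 = 57/5
E[X] = (1/4)·143/6 + (3/4)·57/5 = 1741/120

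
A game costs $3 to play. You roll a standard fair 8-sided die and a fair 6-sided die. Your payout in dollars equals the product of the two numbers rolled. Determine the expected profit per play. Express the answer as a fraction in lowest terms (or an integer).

51/4 dollars

Distribution of the product of the two numbers rolled: 1 w.p. 1/48, 2 w.p. 1/24, 3 w.p. 1/24, 4 w.p. 1/16, 5 w.p. 1/24, 6 w.p. 1/12, …
E[payout] = (1/48)·1 + (1/24)·2 + (1/24)·3 + (1/16)·4 + (1/24)·5 + (1/12)·6 + (1/48)·7 + (1/16)·8 + (1/48)·9 + (1/24)·10 + (1/12)·12 + (1/48)·14 + (1/24)·15 + (1/24)·16 + (1/24)·18 + (1/24)·20 + (1/48)·21 + (1/16)·24 + (1/48)·25 + (1/48)·28 + (1/24)·30 + (1/48)·32 + (1/48)·35 + (1/48)·36 + (1/48)·40 + (1/48)·42 + (1/48)·48 = 63/4
Expected profit = 63/4 − 3 = 51/4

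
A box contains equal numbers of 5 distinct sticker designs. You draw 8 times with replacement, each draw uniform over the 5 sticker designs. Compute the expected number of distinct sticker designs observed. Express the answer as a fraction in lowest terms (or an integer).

325089/78125

Let Xⱼ=1 if type j appears at least once. P(Xⱼ=1) = 1 − ((5−1)/5)^8 = 325089/390625.
E[#distinct] = 5·325089/390625 = 325089/78125.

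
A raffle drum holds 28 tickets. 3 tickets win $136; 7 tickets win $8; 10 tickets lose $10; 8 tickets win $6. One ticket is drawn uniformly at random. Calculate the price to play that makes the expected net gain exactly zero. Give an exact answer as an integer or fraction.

E[payout] = (3/28)·136 + (7/28)·8 + (10/28)·(-10) + (8/28)·6 = 103/7
Fair fee = E[payout] = 103/7

103/7 dollars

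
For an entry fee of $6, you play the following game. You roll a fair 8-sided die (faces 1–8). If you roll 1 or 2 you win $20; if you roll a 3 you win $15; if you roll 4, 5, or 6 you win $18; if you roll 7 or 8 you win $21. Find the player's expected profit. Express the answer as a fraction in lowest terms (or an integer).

E[payout] = (1/8)·15 + (3/8)·18 + (1/4)·20 + (1/4)·21 = 151/8
Expected profit = 151/8 − 6 = 103/8

103/8 dollars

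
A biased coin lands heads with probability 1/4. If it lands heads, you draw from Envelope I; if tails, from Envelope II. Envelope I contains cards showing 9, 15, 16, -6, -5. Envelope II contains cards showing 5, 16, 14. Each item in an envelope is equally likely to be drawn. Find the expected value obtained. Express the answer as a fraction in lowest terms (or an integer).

51/5

E[X | Envelope I] = (9 + 15 + 16 − 6 − 5)/5 = 29/5
E[X | Envelope II] = (5 + 16 + 14)/3 = 35/3
E[X] = (1/4)·29/5 + (3/4)·35/3 = 51/5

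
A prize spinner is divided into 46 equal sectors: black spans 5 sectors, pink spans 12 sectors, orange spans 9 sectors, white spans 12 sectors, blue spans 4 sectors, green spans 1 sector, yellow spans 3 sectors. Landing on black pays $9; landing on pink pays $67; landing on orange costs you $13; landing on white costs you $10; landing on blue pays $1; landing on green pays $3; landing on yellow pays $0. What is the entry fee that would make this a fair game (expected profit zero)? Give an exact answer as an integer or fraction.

E[payout] = (5/46)·9 + (12/46)·67 + (9/46)·(-13) + (12/46)·(-10) + (4/46)·1 + (1/46)·3 + (3/46)·0 = 619/46
Fair fee = E[payout] = 619/46

619/46 dollars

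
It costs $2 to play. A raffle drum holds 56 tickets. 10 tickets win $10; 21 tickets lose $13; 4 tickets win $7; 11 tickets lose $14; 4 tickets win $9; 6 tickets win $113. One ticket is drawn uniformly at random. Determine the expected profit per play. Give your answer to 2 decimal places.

E[payout] = (10/56)·10 + (21/56)·(-13) + (4/56)·7 + (11/56)·(-14) + (4/56)·9 + (6/56)·113 = 415/56
Expected profit = 415/56 − 2 = 303/56 ≈ $5.41

$5.41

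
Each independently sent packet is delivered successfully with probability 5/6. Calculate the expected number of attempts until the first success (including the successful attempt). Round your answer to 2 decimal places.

1.20

For a geometric distribution, E[trials] = 1/p = 1/(5/6) = 6/5.
≈ 1.20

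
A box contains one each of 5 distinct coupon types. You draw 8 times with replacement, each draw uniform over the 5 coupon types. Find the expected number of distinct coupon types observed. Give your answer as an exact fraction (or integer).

325089/78125

Let Xⱼ=1 if type j appears at least once. P(Xⱼ=1) = 1 − ((5−1)/5)^8 = 325089/390625.
E[#distinct] = 5·325089/390625 = 325089/78125.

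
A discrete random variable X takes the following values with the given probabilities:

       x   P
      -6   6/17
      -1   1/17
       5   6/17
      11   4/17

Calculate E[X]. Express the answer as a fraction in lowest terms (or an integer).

37/17

E[X] = (6/17)·(-6) + (1/17)·(-1) + (6/17)·5 + (4/17)·11
     = 37/17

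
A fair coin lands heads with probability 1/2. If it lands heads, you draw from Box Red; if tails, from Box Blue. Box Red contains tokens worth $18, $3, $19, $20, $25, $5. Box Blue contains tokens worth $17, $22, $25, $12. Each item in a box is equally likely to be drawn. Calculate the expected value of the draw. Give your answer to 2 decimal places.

E[X | Box Red] = (18 + 3 + 19 + 20 + 25 + 5)/6 = 15
E[X | Box Blue] = (17 + 22 + 25 + 12)/4 = 19
E[X] = (1/2)·15 + (1/2)·19 = 17 ≈ 17.00

$17.00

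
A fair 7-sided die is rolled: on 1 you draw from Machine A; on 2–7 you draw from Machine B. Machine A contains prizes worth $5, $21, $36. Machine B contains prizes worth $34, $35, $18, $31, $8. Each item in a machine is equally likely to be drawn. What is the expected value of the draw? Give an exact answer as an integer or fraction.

E[X | Machine A] = (5 + 21 + 36)/3 = 62/3
E[X | Machine B] = (34 + 35 + 18 + 31 + 8)/5 = 126/5
E[X] = (1/7)·62/3 + (6/7)·126/5 = 2578/105

2578/105 dollars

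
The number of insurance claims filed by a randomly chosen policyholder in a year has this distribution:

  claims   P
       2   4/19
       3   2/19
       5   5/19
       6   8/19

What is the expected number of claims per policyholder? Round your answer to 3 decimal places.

4.579

E[X] = (4/19)·2 + (2/19)·3 + (5/19)·5 + (8/19)·6
     = 87/19 ≈ 4.579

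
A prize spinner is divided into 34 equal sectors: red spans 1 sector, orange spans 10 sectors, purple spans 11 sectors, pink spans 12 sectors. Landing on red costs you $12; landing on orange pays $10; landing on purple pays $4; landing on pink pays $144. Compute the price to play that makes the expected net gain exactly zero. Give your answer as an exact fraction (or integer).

930/17 dollars

E[payout] = (1/34)·(-12) + (10/34)·10 + (11/34)·4 + (12/34)·144 = 930/17
Fair fee = E[payout] = 930/17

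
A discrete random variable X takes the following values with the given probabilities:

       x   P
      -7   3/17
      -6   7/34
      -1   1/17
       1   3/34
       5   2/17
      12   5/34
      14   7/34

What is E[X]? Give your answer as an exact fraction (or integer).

E[X] = (3/17)·(-7) + (7/34)·(-6) + (1/17)·(-1) + (3/34)·1 + (2/17)·5 + (5/34)·12 + (7/34)·14
     = 95/34

95/34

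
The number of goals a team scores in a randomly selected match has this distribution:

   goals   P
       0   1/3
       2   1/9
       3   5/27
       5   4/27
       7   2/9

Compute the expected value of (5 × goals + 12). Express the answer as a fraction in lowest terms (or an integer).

739/27

E[5x+12] = (1/3)·12 + (1/9)·22 + (5/27)·27 + (4/27)·37 + (2/9)·47
     = 739/27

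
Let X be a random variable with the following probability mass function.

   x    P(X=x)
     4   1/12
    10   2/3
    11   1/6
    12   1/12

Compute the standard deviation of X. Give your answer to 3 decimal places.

E[X] = 59/6, E[X²] = 601/6
Var(X) = E[X²] − (E[X])² = 601/6 − 3481/36 = 125/36
SD(X) = √(125/36) ≈ 1.863

1.863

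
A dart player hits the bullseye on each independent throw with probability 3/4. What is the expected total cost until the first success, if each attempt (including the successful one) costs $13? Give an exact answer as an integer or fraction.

E[#attempts] = 1/p = 4/3; E[cost] = 13·4/3 = 52/3.

52/3 dollars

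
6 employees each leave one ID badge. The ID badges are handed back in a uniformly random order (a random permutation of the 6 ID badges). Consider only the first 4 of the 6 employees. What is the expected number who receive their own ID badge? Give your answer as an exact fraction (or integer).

2/3

Let Xᵢ = 1 if person i gets their own ID badge. For each i, P(Xᵢ=1) = 1/6.
By linearity of expectation, E[X₁+…+X_4] = 4·(1/6) = 2/3.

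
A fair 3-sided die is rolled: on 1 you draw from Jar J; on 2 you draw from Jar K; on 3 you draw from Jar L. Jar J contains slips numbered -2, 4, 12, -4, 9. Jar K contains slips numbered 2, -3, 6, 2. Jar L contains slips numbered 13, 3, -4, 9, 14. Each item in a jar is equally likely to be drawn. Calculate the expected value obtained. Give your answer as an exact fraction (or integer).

E[X | Jar J] = (-2 + 4 + 12 − 4 + 9)/5 = 19/5
E[X | Jar K] = (2 − 3 + 6 + 2)/4 = 7/4
E[X | Jar L] = (13 + 3 − 4 + 9 + 14)/5 = 7
E[X] = (1/3)·19/5 + (1/3)·7/4 + (1/3)·7 = 251/60

251/60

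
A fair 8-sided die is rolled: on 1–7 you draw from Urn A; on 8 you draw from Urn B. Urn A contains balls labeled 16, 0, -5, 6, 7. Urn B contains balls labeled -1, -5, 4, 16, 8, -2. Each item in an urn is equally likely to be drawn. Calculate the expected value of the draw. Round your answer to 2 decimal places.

4.62

E[X | Urn A] = (16 + 0 − 5 + 6 + 7)/5 = 24/5
E[X | Urn B] = (-1 − 5 + 4 + 16 + 8 − 2)/6 = 10/3
E[X] = (7/8)·24/5 + (1/8)·10/3 = 277/60 ≈ 4.62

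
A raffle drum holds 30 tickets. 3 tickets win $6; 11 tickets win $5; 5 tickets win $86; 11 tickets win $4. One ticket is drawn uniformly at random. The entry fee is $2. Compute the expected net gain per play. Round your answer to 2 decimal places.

E[payout] = (3/30)·6 + (11/30)·5 + (5/30)·86 + (11/30)·4 = 547/30
Expected profit = 547/30 − 2 = 487/30 ≈ $16.23

$16.23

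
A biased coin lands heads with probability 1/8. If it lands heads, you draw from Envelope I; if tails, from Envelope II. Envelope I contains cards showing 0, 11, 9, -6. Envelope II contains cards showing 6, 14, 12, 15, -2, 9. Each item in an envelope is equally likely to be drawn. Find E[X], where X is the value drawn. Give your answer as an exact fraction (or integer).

133/16

E[X | Envelope I] = (0 + 11 + 9 − 6)/4 = 7/2
E[X | Envelope II] = (6 + 14 + 12 + 15 − 2 + 9)/6 = 9
E[X] = (1/8)·7/2 + (7/8)·9 = 133/16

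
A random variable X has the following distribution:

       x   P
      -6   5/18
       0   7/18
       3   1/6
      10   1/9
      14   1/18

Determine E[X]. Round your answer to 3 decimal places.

0.722

E[X] = (5/18)·(-6) + (7/18)·0 + (1/6)·3 + (1/9)·10 + (1/18)·14
     = 13/18 ≈ 0.722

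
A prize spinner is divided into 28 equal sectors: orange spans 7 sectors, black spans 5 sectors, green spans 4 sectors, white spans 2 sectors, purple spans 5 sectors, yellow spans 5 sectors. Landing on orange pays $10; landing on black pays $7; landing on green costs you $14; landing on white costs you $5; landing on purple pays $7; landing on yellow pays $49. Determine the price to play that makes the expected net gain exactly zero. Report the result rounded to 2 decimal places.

$11.39

E[payout] = (7/28)·10 + (5/28)·7 + (4/28)·(-14) + (2/28)·(-5) + (5/28)·7 + (5/28)·49 = 319/28
Fair fee = E[payout] = 319/28 ≈ $11.39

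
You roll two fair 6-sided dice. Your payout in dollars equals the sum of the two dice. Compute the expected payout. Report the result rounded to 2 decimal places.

$7.00

Distribution of the sum of the two dice: 2 w.p. 1/36, 3 w.p. 1/18, 4 w.p. 1/12, 5 w.p. 1/9, 6 w.p. 5/36, 7 w.p. 1/6, …
E[payout] = (1/36)·2 + (1/18)·3 + (1/12)·4 + (1/9)·5 + (5/36)·6 + (1/6)·7 + (5/36)·8 + (1/9)·9 + (1/12)·10 + (1/18)·11 + (1/36)·12 = 7
≈ $7.00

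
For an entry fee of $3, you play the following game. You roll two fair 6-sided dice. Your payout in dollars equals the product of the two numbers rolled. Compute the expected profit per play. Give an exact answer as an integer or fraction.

Distribution of the product of the two numbers rolled: 1 w.p. 1/36, 2 w.p. 1/18, 3 w.p. 1/18, 4 w.p. 1/12, 5 w.p. 1/18, 6 w.p. 1/9, …
E[payout] = (1/36)·1 + (1/18)·2 + (1/18)·3 + (1/12)·4 + (1/18)·5 + (1/9)·6 + (1/18)·8 + (1/36)·9 + (1/18)·10 + (1/9)·12 + (1/18)·15 + (1/36)·16 + (1/18)·18 + (1/18)·20 + (1/18)·24 + (1/36)·25 + (1/18)·30 + (1/36)·36 = 49/4
Expected profit = 49/4 − 3 = 37/4

37/4 dollars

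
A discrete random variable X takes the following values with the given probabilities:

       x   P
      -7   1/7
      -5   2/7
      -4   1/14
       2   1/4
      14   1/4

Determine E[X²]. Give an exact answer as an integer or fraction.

E[X²] = (1/7)·49 + (2/7)·25 + (1/14)·16 + (1/4)·4 + (1/4)·196
     = 457/7

457/7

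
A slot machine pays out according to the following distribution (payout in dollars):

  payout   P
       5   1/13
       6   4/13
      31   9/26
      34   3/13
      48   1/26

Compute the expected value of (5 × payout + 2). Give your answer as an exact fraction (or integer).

E[5x+2] = (1/13)·27 + (4/13)·32 + (9/26)·157 + (3/13)·172 + (1/26)·242
     = 2997/26

2997/26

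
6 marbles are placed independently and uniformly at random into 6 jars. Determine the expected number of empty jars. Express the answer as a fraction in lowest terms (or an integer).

Let Xⱼ=1 if jar j is empty. P(Xⱼ=1) = ((6-1)/6)^6 = 15625/46656.
By linearity, E[#empty] = 6·15625/46656 = 15625/7776.

15625/7776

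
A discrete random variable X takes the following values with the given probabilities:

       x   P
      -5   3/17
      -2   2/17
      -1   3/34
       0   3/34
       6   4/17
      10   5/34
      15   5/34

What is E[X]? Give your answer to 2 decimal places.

E[X] = (3/17)·(-5) + (2/17)·(-2) + (3/34)·(-1) + (3/34)·0 + (4/17)·6 + (5/34)·10 + (5/34)·15
     = 66/17 ≈ 3.88

3.88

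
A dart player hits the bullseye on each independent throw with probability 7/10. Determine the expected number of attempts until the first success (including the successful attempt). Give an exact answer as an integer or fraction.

10/7

For a geometric distribution, E[trials] = 1/p = 1/(7/10) = 10/7.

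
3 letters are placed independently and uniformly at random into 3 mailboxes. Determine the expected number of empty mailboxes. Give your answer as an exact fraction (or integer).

Let Xⱼ=1 if mailbox j is empty. P(Xⱼ=1) = ((3-1)/3)^3 = 8/27.
By linearity, E[#empty] = 3·8/27 = 8/9.

8/9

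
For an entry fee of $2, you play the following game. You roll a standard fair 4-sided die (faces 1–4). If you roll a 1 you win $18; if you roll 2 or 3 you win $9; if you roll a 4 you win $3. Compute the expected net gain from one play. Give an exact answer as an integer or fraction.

31/4 dollars

E[payout] = (1/4)·3 + (1/2)·9 + (1/4)·18 = 39/4
Expected profit = 39/4 − 2 = 31/4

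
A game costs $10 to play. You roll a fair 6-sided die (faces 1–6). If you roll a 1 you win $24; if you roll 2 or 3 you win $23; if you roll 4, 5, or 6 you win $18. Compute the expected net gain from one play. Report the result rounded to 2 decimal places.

E[payout] = (1/2)·18 + (1/3)·23 + (1/6)·24 = 62/3
Expected profit = 62/3 − 10 = 32/3 ≈ $10.67

$10.67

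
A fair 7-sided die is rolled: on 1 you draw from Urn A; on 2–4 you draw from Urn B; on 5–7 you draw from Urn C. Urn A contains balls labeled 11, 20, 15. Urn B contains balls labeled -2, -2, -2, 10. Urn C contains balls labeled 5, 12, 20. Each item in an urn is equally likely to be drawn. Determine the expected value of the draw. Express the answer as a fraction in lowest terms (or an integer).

166/21

E[X | Urn A] = (11 + 20 + 15)/3 = 46/3
E[X | Urn B] = (-2 − 2 − 2 + 10)/4 = 1
E[X | Urn C] = (5 + 12 + 20)/3 = 37/3
E[X] = (1/7)·46/3 + (3/7)·1 + (3/7)·37/3 = 166/21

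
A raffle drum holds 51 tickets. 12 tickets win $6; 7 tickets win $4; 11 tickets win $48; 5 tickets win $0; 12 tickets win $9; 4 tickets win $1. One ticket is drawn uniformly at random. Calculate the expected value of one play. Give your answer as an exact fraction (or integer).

E[payout] = (12/51)·6 + (7/51)·4 + (11/51)·48 + (5/51)·0 + (12/51)·9 + (4/51)·1 = 740/51

740/51 dollars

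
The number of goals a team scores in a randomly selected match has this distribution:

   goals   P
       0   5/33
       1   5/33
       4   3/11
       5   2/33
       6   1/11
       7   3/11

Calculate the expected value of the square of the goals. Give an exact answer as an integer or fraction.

68/3

E[X²] = (5/33)·0 + (5/33)·1 + (3/11)·16 + (2/33)·25 + (1/11)·36 + (3/11)·49
     = 68/3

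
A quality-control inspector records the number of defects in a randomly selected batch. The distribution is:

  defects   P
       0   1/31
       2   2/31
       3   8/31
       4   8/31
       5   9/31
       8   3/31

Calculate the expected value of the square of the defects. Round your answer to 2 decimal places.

E[X²] = (1/31)·0 + (2/31)·4 + (8/31)·9 + (8/31)·16 + (9/31)·25 + (3/31)·64
     = 625/31 ≈ 20.16

20.16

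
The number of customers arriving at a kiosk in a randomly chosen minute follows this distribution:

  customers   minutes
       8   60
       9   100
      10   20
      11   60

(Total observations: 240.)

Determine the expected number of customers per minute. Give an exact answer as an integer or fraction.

28/3

Total = 240, so P(customers=8) = 60/240, etc.
E[X] = (1/4)·8 + (5/12)·9 + (1/12)·10 + (1/4)·11
     = 28/3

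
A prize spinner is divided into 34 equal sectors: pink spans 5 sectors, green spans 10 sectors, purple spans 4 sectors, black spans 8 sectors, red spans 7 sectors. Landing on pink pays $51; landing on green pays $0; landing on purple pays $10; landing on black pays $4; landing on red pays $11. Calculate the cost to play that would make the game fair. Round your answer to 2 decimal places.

$11.88

E[payout] = (5/34)·51 + (10/34)·0 + (4/34)·10 + (8/34)·4 + (7/34)·11 = 202/17
Fair fee = E[payout] = 202/17 ≈ $11.88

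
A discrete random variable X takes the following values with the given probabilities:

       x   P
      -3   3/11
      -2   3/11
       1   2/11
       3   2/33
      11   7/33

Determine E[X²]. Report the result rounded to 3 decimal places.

E[X²] = (3/11)·9 + (3/11)·4 + (2/11)·1 + (2/33)·9 + (7/33)·121
     = 988/33 ≈ 29.939

29.939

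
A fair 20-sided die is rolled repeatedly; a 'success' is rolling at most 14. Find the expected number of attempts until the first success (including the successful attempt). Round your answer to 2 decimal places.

1.43

For a geometric distribution, E[trials] = 1/p = 1/(7/10) = 10/7.
≈ 1.43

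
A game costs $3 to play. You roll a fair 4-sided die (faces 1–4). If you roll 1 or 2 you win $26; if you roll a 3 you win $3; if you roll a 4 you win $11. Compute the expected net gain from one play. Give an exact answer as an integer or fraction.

27/2 dollars

E[payout] = (1/4)·3 + (1/4)·11 + (1/2)·26 = 33/2
Expected profit = 33/2 − 3 = 27/2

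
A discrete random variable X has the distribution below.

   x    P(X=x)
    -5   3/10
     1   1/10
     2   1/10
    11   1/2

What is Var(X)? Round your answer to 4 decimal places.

E[X] = (3/10)·(-5) + (1/10)·1 + (1/10)·2 + (1/2)·11 = 43/10
E[X²] = (3/10)·25 + (1/10)·1 + (1/10)·4 + (1/2)·121 = 137/2
Var(X) = 137/2 − (43/10)² = 5001/100 ≈ 50.0100

50.0100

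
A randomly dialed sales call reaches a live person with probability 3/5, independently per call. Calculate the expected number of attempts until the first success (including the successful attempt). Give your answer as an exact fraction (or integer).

5/3

For a geometric distribution, E[trials] = 1/p = 1/(3/5) = 5/3.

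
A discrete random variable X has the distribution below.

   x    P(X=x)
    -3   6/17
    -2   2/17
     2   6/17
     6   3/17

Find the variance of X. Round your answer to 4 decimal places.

E[X] = (6/17)·(-3) + (2/17)·(-2) + (6/17)·2 + (3/17)·6 = 8/17
E[X²] = (6/17)·9 + (2/17)·4 + (6/17)·4 + (3/17)·36 = 194/17
Var(X) = 194/17 − (8/17)² = 3234/289 ≈ 11.1903

11.1903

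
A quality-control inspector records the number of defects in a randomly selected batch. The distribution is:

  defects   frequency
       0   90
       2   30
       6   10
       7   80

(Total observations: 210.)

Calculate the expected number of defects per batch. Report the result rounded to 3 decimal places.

3.238

Total = 210, so P(defects=0) = 90/210, etc.
E[X] = (3/7)·0 + (1/7)·2 + (1/21)·6 + (8/21)·7
     = 68/21 ≈ 3.238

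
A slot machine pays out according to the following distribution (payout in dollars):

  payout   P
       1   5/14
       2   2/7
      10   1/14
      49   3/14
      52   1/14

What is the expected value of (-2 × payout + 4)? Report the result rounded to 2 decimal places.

E[-2x+4] = (5/14)·2 + (2/7)·0 + (1/14)·(-16) + (3/14)·(-94) + (1/14)·(-100)
     = -194/7 ≈ -27.71

-27.71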